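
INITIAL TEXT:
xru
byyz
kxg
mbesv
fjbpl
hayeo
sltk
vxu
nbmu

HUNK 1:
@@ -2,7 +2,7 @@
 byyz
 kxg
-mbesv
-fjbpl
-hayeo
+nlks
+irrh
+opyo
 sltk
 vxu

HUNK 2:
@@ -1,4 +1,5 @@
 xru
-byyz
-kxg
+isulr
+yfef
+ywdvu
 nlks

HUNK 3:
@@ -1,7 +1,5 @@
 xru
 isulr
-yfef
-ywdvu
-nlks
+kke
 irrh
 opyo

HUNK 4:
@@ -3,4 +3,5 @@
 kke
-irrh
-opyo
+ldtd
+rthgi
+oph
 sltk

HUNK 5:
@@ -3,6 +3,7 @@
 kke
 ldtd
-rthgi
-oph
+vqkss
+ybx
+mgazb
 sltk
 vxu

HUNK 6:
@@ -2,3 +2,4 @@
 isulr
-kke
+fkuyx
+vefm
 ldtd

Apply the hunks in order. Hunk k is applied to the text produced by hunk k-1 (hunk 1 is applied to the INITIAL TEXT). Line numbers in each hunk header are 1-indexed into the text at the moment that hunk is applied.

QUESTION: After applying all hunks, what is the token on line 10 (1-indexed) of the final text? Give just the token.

Answer: vxu

Derivation:
Hunk 1: at line 2 remove [mbesv,fjbpl,hayeo] add [nlks,irrh,opyo] -> 9 lines: xru byyz kxg nlks irrh opyo sltk vxu nbmu
Hunk 2: at line 1 remove [byyz,kxg] add [isulr,yfef,ywdvu] -> 10 lines: xru isulr yfef ywdvu nlks irrh opyo sltk vxu nbmu
Hunk 3: at line 1 remove [yfef,ywdvu,nlks] add [kke] -> 8 lines: xru isulr kke irrh opyo sltk vxu nbmu
Hunk 4: at line 3 remove [irrh,opyo] add [ldtd,rthgi,oph] -> 9 lines: xru isulr kke ldtd rthgi oph sltk vxu nbmu
Hunk 5: at line 3 remove [rthgi,oph] add [vqkss,ybx,mgazb] -> 10 lines: xru isulr kke ldtd vqkss ybx mgazb sltk vxu nbmu
Hunk 6: at line 2 remove [kke] add [fkuyx,vefm] -> 11 lines: xru isulr fkuyx vefm ldtd vqkss ybx mgazb sltk vxu nbmu
Final line 10: vxu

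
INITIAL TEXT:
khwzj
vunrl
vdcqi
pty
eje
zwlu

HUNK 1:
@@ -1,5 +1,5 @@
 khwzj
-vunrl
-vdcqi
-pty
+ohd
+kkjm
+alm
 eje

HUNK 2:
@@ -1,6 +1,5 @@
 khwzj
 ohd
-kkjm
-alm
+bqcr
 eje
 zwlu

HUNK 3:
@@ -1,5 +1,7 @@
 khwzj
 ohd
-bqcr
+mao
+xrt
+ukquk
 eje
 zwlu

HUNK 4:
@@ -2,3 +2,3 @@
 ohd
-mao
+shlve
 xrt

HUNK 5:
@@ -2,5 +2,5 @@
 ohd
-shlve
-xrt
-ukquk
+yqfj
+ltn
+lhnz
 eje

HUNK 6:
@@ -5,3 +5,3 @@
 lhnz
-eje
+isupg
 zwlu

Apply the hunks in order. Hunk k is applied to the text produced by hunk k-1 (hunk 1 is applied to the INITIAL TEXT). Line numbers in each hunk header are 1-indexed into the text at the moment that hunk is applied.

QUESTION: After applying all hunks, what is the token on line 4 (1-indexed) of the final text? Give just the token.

Answer: ltn

Derivation:
Hunk 1: at line 1 remove [vunrl,vdcqi,pty] add [ohd,kkjm,alm] -> 6 lines: khwzj ohd kkjm alm eje zwlu
Hunk 2: at line 1 remove [kkjm,alm] add [bqcr] -> 5 lines: khwzj ohd bqcr eje zwlu
Hunk 3: at line 1 remove [bqcr] add [mao,xrt,ukquk] -> 7 lines: khwzj ohd mao xrt ukquk eje zwlu
Hunk 4: at line 2 remove [mao] add [shlve] -> 7 lines: khwzj ohd shlve xrt ukquk eje zwlu
Hunk 5: at line 2 remove [shlve,xrt,ukquk] add [yqfj,ltn,lhnz] -> 7 lines: khwzj ohd yqfj ltn lhnz eje zwlu
Hunk 6: at line 5 remove [eje] add [isupg] -> 7 lines: khwzj ohd yqfj ltn lhnz isupg zwlu
Final line 4: ltn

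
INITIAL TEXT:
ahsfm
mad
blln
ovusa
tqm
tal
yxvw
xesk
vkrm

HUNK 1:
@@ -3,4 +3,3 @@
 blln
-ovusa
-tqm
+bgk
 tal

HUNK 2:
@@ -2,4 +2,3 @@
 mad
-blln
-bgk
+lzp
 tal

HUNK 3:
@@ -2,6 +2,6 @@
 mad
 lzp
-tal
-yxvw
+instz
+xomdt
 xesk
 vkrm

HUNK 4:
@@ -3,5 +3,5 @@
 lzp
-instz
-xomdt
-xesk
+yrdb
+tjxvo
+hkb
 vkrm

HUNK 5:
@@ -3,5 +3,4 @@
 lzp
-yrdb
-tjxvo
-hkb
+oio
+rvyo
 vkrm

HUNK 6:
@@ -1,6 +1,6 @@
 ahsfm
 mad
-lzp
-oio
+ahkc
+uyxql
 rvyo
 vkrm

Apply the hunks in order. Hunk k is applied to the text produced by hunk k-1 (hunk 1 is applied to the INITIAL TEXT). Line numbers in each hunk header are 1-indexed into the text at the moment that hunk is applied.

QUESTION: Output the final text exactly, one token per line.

Hunk 1: at line 3 remove [ovusa,tqm] add [bgk] -> 8 lines: ahsfm mad blln bgk tal yxvw xesk vkrm
Hunk 2: at line 2 remove [blln,bgk] add [lzp] -> 7 lines: ahsfm mad lzp tal yxvw xesk vkrm
Hunk 3: at line 2 remove [tal,yxvw] add [instz,xomdt] -> 7 lines: ahsfm mad lzp instz xomdt xesk vkrm
Hunk 4: at line 3 remove [instz,xomdt,xesk] add [yrdb,tjxvo,hkb] -> 7 lines: ahsfm mad lzp yrdb tjxvo hkb vkrm
Hunk 5: at line 3 remove [yrdb,tjxvo,hkb] add [oio,rvyo] -> 6 lines: ahsfm mad lzp oio rvyo vkrm
Hunk 6: at line 1 remove [lzp,oio] add [ahkc,uyxql] -> 6 lines: ahsfm mad ahkc uyxql rvyo vkrm

Answer: ahsfm
mad
ahkc
uyxql
rvyo
vkrm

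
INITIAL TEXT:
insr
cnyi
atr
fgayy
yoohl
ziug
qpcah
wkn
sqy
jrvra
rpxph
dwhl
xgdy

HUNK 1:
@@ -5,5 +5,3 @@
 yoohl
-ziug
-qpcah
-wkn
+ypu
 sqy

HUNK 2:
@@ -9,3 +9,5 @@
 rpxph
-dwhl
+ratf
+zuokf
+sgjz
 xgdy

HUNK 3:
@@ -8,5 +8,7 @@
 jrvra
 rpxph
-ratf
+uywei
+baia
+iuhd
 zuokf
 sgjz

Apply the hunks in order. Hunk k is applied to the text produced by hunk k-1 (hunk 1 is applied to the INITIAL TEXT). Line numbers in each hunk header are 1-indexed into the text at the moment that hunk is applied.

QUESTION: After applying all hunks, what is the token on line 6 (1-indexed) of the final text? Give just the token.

Hunk 1: at line 5 remove [ziug,qpcah,wkn] add [ypu] -> 11 lines: insr cnyi atr fgayy yoohl ypu sqy jrvra rpxph dwhl xgdy
Hunk 2: at line 9 remove [dwhl] add [ratf,zuokf,sgjz] -> 13 lines: insr cnyi atr fgayy yoohl ypu sqy jrvra rpxph ratf zuokf sgjz xgdy
Hunk 3: at line 8 remove [ratf] add [uywei,baia,iuhd] -> 15 lines: insr cnyi atr fgayy yoohl ypu sqy jrvra rpxph uywei baia iuhd zuokf sgjz xgdy
Final line 6: ypu

Answer: ypu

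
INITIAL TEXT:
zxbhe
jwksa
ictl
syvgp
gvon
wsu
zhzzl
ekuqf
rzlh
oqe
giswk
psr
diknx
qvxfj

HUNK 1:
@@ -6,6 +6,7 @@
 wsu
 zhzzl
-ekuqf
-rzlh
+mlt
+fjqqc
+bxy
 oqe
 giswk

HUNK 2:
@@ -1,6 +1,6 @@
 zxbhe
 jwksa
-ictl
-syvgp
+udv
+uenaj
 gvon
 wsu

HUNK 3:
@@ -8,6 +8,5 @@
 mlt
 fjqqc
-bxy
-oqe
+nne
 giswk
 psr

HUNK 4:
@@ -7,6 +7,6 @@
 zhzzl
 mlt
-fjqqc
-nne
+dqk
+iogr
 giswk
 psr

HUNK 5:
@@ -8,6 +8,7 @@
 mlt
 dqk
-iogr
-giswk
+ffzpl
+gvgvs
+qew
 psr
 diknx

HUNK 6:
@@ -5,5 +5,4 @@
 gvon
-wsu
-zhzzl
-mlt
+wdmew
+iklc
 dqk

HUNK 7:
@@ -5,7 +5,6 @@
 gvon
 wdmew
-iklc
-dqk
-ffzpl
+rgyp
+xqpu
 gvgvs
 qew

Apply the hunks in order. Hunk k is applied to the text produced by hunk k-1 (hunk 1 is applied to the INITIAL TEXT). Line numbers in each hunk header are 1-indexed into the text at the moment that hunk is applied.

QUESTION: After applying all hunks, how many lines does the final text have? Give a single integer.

Answer: 13

Derivation:
Hunk 1: at line 6 remove [ekuqf,rzlh] add [mlt,fjqqc,bxy] -> 15 lines: zxbhe jwksa ictl syvgp gvon wsu zhzzl mlt fjqqc bxy oqe giswk psr diknx qvxfj
Hunk 2: at line 1 remove [ictl,syvgp] add [udv,uenaj] -> 15 lines: zxbhe jwksa udv uenaj gvon wsu zhzzl mlt fjqqc bxy oqe giswk psr diknx qvxfj
Hunk 3: at line 8 remove [bxy,oqe] add [nne] -> 14 lines: zxbhe jwksa udv uenaj gvon wsu zhzzl mlt fjqqc nne giswk psr diknx qvxfj
Hunk 4: at line 7 remove [fjqqc,nne] add [dqk,iogr] -> 14 lines: zxbhe jwksa udv uenaj gvon wsu zhzzl mlt dqk iogr giswk psr diknx qvxfj
Hunk 5: at line 8 remove [iogr,giswk] add [ffzpl,gvgvs,qew] -> 15 lines: zxbhe jwksa udv uenaj gvon wsu zhzzl mlt dqk ffzpl gvgvs qew psr diknx qvxfj
Hunk 6: at line 5 remove [wsu,zhzzl,mlt] add [wdmew,iklc] -> 14 lines: zxbhe jwksa udv uenaj gvon wdmew iklc dqk ffzpl gvgvs qew psr diknx qvxfj
Hunk 7: at line 5 remove [iklc,dqk,ffzpl] add [rgyp,xqpu] -> 13 lines: zxbhe jwksa udv uenaj gvon wdmew rgyp xqpu gvgvs qew psr diknx qvxfj
Final line count: 13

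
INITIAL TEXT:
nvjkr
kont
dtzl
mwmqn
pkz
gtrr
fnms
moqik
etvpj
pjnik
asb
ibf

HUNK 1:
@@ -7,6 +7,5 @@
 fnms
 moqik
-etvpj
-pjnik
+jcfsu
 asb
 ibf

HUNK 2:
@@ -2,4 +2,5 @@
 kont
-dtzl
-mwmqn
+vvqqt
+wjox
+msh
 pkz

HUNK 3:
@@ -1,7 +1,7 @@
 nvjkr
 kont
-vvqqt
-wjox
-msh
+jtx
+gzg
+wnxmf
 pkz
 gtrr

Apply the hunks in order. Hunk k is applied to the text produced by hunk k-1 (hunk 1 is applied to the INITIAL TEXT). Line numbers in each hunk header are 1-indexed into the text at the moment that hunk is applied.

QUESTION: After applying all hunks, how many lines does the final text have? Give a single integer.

Hunk 1: at line 7 remove [etvpj,pjnik] add [jcfsu] -> 11 lines: nvjkr kont dtzl mwmqn pkz gtrr fnms moqik jcfsu asb ibf
Hunk 2: at line 2 remove [dtzl,mwmqn] add [vvqqt,wjox,msh] -> 12 lines: nvjkr kont vvqqt wjox msh pkz gtrr fnms moqik jcfsu asb ibf
Hunk 3: at line 1 remove [vvqqt,wjox,msh] add [jtx,gzg,wnxmf] -> 12 lines: nvjkr kont jtx gzg wnxmf pkz gtrr fnms moqik jcfsu asb ibf
Final line count: 12

Answer: 12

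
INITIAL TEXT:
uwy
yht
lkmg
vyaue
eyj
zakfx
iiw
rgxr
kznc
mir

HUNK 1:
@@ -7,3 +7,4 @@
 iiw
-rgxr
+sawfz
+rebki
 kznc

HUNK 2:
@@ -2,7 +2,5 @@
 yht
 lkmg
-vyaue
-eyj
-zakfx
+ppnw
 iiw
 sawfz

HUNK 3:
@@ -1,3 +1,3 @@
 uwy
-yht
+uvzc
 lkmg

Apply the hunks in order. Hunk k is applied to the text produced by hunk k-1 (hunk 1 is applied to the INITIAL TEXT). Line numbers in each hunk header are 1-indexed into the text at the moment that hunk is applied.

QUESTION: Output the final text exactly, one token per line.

Hunk 1: at line 7 remove [rgxr] add [sawfz,rebki] -> 11 lines: uwy yht lkmg vyaue eyj zakfx iiw sawfz rebki kznc mir
Hunk 2: at line 2 remove [vyaue,eyj,zakfx] add [ppnw] -> 9 lines: uwy yht lkmg ppnw iiw sawfz rebki kznc mir
Hunk 3: at line 1 remove [yht] add [uvzc] -> 9 lines: uwy uvzc lkmg ppnw iiw sawfz rebki kznc mir

Answer: uwy
uvzc
lkmg
ppnw
iiw
sawfz
rebki
kznc
mir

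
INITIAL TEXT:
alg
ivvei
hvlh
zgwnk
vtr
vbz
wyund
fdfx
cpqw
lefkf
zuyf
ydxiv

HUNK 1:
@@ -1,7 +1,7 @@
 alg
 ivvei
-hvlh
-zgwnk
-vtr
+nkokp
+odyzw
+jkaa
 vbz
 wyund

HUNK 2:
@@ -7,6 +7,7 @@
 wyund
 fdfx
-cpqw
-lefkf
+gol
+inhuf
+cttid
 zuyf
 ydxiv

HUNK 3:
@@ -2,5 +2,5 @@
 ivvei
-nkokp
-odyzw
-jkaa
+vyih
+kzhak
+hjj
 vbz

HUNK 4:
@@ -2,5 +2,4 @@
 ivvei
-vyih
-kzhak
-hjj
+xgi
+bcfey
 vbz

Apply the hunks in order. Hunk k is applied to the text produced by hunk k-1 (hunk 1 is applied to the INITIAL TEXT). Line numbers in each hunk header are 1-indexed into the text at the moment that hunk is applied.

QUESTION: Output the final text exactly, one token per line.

Hunk 1: at line 1 remove [hvlh,zgwnk,vtr] add [nkokp,odyzw,jkaa] -> 12 lines: alg ivvei nkokp odyzw jkaa vbz wyund fdfx cpqw lefkf zuyf ydxiv
Hunk 2: at line 7 remove [cpqw,lefkf] add [gol,inhuf,cttid] -> 13 lines: alg ivvei nkokp odyzw jkaa vbz wyund fdfx gol inhuf cttid zuyf ydxiv
Hunk 3: at line 2 remove [nkokp,odyzw,jkaa] add [vyih,kzhak,hjj] -> 13 lines: alg ivvei vyih kzhak hjj vbz wyund fdfx gol inhuf cttid zuyf ydxiv
Hunk 4: at line 2 remove [vyih,kzhak,hjj] add [xgi,bcfey] -> 12 lines: alg ivvei xgi bcfey vbz wyund fdfx gol inhuf cttid zuyf ydxiv

Answer: alg
ivvei
xgi
bcfey
vbz
wyund
fdfx
gol
inhuf
cttid
zuyf
ydxiv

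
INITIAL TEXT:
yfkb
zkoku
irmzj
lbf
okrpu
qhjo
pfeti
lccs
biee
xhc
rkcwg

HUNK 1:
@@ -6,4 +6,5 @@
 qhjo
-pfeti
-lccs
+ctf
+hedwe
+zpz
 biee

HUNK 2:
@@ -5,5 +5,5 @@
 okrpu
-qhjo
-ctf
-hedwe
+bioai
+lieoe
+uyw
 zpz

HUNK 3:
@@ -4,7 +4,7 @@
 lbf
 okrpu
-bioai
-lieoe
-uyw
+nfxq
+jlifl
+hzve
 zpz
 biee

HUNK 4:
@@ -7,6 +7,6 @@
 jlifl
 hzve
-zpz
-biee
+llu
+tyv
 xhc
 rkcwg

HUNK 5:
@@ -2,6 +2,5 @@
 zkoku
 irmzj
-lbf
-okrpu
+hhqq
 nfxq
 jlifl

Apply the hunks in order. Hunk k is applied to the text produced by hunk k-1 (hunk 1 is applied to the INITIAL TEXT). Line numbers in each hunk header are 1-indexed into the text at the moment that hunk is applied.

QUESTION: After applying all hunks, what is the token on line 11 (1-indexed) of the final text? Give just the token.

Hunk 1: at line 6 remove [pfeti,lccs] add [ctf,hedwe,zpz] -> 12 lines: yfkb zkoku irmzj lbf okrpu qhjo ctf hedwe zpz biee xhc rkcwg
Hunk 2: at line 5 remove [qhjo,ctf,hedwe] add [bioai,lieoe,uyw] -> 12 lines: yfkb zkoku irmzj lbf okrpu bioai lieoe uyw zpz biee xhc rkcwg
Hunk 3: at line 4 remove [bioai,lieoe,uyw] add [nfxq,jlifl,hzve] -> 12 lines: yfkb zkoku irmzj lbf okrpu nfxq jlifl hzve zpz biee xhc rkcwg
Hunk 4: at line 7 remove [zpz,biee] add [llu,tyv] -> 12 lines: yfkb zkoku irmzj lbf okrpu nfxq jlifl hzve llu tyv xhc rkcwg
Hunk 5: at line 2 remove [lbf,okrpu] add [hhqq] -> 11 lines: yfkb zkoku irmzj hhqq nfxq jlifl hzve llu tyv xhc rkcwg
Final line 11: rkcwg

Answer: rkcwg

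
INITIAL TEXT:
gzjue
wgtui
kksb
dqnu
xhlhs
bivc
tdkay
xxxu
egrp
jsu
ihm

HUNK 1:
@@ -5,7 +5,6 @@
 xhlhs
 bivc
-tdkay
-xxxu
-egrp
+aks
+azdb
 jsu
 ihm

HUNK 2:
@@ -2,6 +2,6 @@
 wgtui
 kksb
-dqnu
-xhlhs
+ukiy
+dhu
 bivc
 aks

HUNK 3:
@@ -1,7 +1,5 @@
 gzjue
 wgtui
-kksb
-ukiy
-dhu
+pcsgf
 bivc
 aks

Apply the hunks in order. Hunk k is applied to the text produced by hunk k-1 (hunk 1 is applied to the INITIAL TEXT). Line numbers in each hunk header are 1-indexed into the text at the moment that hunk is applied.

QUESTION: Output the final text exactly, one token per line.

Answer: gzjue
wgtui
pcsgf
bivc
aks
azdb
jsu
ihm

Derivation:
Hunk 1: at line 5 remove [tdkay,xxxu,egrp] add [aks,azdb] -> 10 lines: gzjue wgtui kksb dqnu xhlhs bivc aks azdb jsu ihm
Hunk 2: at line 2 remove [dqnu,xhlhs] add [ukiy,dhu] -> 10 lines: gzjue wgtui kksb ukiy dhu bivc aks azdb jsu ihm
Hunk 3: at line 1 remove [kksb,ukiy,dhu] add [pcsgf] -> 8 lines: gzjue wgtui pcsgf bivc aks azdb jsu ihm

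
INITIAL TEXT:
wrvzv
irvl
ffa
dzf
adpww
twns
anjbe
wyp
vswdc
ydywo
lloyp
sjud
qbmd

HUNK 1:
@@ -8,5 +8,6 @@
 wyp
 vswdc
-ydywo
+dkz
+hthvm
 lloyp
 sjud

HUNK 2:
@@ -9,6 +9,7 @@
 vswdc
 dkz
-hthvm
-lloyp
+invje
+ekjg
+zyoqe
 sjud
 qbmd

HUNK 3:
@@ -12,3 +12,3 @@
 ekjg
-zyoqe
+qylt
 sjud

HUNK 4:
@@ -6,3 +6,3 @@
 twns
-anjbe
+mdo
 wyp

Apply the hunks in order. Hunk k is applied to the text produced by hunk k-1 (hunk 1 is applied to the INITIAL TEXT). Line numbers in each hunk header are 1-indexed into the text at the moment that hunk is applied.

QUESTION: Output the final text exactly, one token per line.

Answer: wrvzv
irvl
ffa
dzf
adpww
twns
mdo
wyp
vswdc
dkz
invje
ekjg
qylt
sjud
qbmd

Derivation:
Hunk 1: at line 8 remove [ydywo] add [dkz,hthvm] -> 14 lines: wrvzv irvl ffa dzf adpww twns anjbe wyp vswdc dkz hthvm lloyp sjud qbmd
Hunk 2: at line 9 remove [hthvm,lloyp] add [invje,ekjg,zyoqe] -> 15 lines: wrvzv irvl ffa dzf adpww twns anjbe wyp vswdc dkz invje ekjg zyoqe sjud qbmd
Hunk 3: at line 12 remove [zyoqe] add [qylt] -> 15 lines: wrvzv irvl ffa dzf adpww twns anjbe wyp vswdc dkz invje ekjg qylt sjud qbmd
Hunk 4: at line 6 remove [anjbe] add [mdo] -> 15 lines: wrvzv irvl ffa dzf adpww twns mdo wyp vswdc dkz invje ekjg qylt sjud qbmd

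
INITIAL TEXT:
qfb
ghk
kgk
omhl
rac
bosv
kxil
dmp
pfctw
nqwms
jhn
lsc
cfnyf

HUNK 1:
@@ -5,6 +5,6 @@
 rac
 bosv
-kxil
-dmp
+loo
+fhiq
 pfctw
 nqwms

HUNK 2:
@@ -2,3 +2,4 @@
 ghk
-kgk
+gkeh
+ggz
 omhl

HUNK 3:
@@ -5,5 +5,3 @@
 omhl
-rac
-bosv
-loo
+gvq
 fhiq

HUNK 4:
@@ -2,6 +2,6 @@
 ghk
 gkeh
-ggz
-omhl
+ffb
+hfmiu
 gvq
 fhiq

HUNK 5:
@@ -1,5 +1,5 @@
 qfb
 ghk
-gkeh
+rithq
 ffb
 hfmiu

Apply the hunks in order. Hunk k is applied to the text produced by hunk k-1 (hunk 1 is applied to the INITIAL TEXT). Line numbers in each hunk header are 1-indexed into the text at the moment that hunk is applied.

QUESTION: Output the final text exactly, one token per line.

Hunk 1: at line 5 remove [kxil,dmp] add [loo,fhiq] -> 13 lines: qfb ghk kgk omhl rac bosv loo fhiq pfctw nqwms jhn lsc cfnyf
Hunk 2: at line 2 remove [kgk] add [gkeh,ggz] -> 14 lines: qfb ghk gkeh ggz omhl rac bosv loo fhiq pfctw nqwms jhn lsc cfnyf
Hunk 3: at line 5 remove [rac,bosv,loo] add [gvq] -> 12 lines: qfb ghk gkeh ggz omhl gvq fhiq pfctw nqwms jhn lsc cfnyf
Hunk 4: at line 2 remove [ggz,omhl] add [ffb,hfmiu] -> 12 lines: qfb ghk gkeh ffb hfmiu gvq fhiq pfctw nqwms jhn lsc cfnyf
Hunk 5: at line 1 remove [gkeh] add [rithq] -> 12 lines: qfb ghk rithq ffb hfmiu gvq fhiq pfctw nqwms jhn lsc cfnyf

Answer: qfb
ghk
rithq
ffb
hfmiu
gvq
fhiq
pfctw
nqwms
jhn
lsc
cfnyf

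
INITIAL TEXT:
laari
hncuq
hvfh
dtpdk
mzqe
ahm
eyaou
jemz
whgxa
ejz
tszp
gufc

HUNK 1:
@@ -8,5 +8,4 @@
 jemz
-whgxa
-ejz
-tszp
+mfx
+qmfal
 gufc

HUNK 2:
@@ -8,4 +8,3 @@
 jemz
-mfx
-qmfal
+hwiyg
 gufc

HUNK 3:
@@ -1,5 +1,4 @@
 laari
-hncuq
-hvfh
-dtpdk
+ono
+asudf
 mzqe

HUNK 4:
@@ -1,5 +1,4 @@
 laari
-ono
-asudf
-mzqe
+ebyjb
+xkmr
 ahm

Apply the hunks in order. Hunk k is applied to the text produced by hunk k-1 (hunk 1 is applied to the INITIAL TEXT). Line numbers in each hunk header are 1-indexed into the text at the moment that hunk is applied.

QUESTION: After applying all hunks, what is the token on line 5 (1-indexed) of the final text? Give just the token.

Answer: eyaou

Derivation:
Hunk 1: at line 8 remove [whgxa,ejz,tszp] add [mfx,qmfal] -> 11 lines: laari hncuq hvfh dtpdk mzqe ahm eyaou jemz mfx qmfal gufc
Hunk 2: at line 8 remove [mfx,qmfal] add [hwiyg] -> 10 lines: laari hncuq hvfh dtpdk mzqe ahm eyaou jemz hwiyg gufc
Hunk 3: at line 1 remove [hncuq,hvfh,dtpdk] add [ono,asudf] -> 9 lines: laari ono asudf mzqe ahm eyaou jemz hwiyg gufc
Hunk 4: at line 1 remove [ono,asudf,mzqe] add [ebyjb,xkmr] -> 8 lines: laari ebyjb xkmr ahm eyaou jemz hwiyg gufc
Final line 5: eyaou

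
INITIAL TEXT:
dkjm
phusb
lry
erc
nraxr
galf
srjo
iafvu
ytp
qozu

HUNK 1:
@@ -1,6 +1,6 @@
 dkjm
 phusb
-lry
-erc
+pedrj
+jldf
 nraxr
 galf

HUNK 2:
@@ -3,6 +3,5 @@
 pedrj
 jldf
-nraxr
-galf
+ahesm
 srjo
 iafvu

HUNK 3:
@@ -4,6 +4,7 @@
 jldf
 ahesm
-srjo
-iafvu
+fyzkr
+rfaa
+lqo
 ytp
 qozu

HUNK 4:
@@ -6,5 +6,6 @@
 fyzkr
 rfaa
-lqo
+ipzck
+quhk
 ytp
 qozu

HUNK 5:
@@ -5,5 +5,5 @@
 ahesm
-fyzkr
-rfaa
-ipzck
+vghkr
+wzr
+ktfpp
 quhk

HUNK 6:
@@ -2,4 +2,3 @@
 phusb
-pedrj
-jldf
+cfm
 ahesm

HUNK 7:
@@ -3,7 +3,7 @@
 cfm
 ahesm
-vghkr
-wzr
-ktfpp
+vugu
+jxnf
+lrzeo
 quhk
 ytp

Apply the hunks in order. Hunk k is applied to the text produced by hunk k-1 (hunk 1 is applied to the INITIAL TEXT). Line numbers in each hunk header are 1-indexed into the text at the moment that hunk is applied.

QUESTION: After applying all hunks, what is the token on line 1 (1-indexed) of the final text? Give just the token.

Answer: dkjm

Derivation:
Hunk 1: at line 1 remove [lry,erc] add [pedrj,jldf] -> 10 lines: dkjm phusb pedrj jldf nraxr galf srjo iafvu ytp qozu
Hunk 2: at line 3 remove [nraxr,galf] add [ahesm] -> 9 lines: dkjm phusb pedrj jldf ahesm srjo iafvu ytp qozu
Hunk 3: at line 4 remove [srjo,iafvu] add [fyzkr,rfaa,lqo] -> 10 lines: dkjm phusb pedrj jldf ahesm fyzkr rfaa lqo ytp qozu
Hunk 4: at line 6 remove [lqo] add [ipzck,quhk] -> 11 lines: dkjm phusb pedrj jldf ahesm fyzkr rfaa ipzck quhk ytp qozu
Hunk 5: at line 5 remove [fyzkr,rfaa,ipzck] add [vghkr,wzr,ktfpp] -> 11 lines: dkjm phusb pedrj jldf ahesm vghkr wzr ktfpp quhk ytp qozu
Hunk 6: at line 2 remove [pedrj,jldf] add [cfm] -> 10 lines: dkjm phusb cfm ahesm vghkr wzr ktfpp quhk ytp qozu
Hunk 7: at line 3 remove [vghkr,wzr,ktfpp] add [vugu,jxnf,lrzeo] -> 10 lines: dkjm phusb cfm ahesm vugu jxnf lrzeo quhk ytp qozu
Final line 1: dkjm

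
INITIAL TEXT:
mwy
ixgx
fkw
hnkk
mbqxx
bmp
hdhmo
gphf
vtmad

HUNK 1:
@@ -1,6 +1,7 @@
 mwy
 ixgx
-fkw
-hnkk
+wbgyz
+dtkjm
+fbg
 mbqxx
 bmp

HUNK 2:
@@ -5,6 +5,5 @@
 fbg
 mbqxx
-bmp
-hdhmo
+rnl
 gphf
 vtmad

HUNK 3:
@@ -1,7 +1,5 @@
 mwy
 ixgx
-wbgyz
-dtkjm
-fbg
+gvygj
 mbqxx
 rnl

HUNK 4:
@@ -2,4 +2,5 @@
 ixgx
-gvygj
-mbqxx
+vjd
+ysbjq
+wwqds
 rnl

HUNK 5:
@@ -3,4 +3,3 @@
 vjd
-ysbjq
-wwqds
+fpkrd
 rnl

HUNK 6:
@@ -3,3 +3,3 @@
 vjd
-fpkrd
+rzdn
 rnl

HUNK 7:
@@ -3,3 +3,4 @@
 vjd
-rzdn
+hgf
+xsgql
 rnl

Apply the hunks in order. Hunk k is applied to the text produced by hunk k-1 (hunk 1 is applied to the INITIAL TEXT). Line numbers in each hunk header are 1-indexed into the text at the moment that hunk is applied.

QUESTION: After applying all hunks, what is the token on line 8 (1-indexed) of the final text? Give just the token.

Hunk 1: at line 1 remove [fkw,hnkk] add [wbgyz,dtkjm,fbg] -> 10 lines: mwy ixgx wbgyz dtkjm fbg mbqxx bmp hdhmo gphf vtmad
Hunk 2: at line 5 remove [bmp,hdhmo] add [rnl] -> 9 lines: mwy ixgx wbgyz dtkjm fbg mbqxx rnl gphf vtmad
Hunk 3: at line 1 remove [wbgyz,dtkjm,fbg] add [gvygj] -> 7 lines: mwy ixgx gvygj mbqxx rnl gphf vtmad
Hunk 4: at line 2 remove [gvygj,mbqxx] add [vjd,ysbjq,wwqds] -> 8 lines: mwy ixgx vjd ysbjq wwqds rnl gphf vtmad
Hunk 5: at line 3 remove [ysbjq,wwqds] add [fpkrd] -> 7 lines: mwy ixgx vjd fpkrd rnl gphf vtmad
Hunk 6: at line 3 remove [fpkrd] add [rzdn] -> 7 lines: mwy ixgx vjd rzdn rnl gphf vtmad
Hunk 7: at line 3 remove [rzdn] add [hgf,xsgql] -> 8 lines: mwy ixgx vjd hgf xsgql rnl gphf vtmad
Final line 8: vtmad

Answer: vtmad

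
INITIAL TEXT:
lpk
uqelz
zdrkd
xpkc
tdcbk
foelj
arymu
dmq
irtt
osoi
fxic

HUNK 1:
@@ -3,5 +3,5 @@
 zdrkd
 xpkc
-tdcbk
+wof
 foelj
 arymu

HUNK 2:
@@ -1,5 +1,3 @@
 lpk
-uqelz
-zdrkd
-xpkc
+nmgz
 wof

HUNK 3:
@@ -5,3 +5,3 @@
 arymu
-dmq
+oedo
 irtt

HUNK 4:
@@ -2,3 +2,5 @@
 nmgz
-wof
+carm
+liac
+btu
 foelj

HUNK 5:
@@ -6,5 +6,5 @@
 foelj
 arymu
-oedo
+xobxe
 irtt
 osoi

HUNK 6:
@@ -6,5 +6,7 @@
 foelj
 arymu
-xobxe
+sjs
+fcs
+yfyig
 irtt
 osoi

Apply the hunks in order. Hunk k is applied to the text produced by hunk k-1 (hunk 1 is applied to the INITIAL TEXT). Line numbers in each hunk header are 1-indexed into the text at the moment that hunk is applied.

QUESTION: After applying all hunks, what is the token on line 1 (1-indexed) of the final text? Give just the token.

Hunk 1: at line 3 remove [tdcbk] add [wof] -> 11 lines: lpk uqelz zdrkd xpkc wof foelj arymu dmq irtt osoi fxic
Hunk 2: at line 1 remove [uqelz,zdrkd,xpkc] add [nmgz] -> 9 lines: lpk nmgz wof foelj arymu dmq irtt osoi fxic
Hunk 3: at line 5 remove [dmq] add [oedo] -> 9 lines: lpk nmgz wof foelj arymu oedo irtt osoi fxic
Hunk 4: at line 2 remove [wof] add [carm,liac,btu] -> 11 lines: lpk nmgz carm liac btu foelj arymu oedo irtt osoi fxic
Hunk 5: at line 6 remove [oedo] add [xobxe] -> 11 lines: lpk nmgz carm liac btu foelj arymu xobxe irtt osoi fxic
Hunk 6: at line 6 remove [xobxe] add [sjs,fcs,yfyig] -> 13 lines: lpk nmgz carm liac btu foelj arymu sjs fcs yfyig irtt osoi fxic
Final line 1: lpk

Answer: lpk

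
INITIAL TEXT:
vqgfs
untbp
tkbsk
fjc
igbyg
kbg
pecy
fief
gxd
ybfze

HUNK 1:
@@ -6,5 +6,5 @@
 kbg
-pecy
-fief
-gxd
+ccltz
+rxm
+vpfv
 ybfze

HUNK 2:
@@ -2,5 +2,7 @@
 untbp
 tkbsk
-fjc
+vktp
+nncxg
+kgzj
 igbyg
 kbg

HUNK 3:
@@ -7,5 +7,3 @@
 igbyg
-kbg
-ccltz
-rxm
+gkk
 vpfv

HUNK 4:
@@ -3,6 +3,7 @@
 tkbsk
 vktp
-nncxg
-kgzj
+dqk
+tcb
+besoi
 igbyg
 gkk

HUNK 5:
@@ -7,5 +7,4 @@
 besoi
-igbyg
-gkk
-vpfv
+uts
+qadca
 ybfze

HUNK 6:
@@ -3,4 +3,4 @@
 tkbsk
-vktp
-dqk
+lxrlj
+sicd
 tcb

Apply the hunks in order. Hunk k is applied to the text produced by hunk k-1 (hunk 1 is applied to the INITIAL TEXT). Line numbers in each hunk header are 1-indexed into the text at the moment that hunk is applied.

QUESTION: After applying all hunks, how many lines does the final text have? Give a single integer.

Hunk 1: at line 6 remove [pecy,fief,gxd] add [ccltz,rxm,vpfv] -> 10 lines: vqgfs untbp tkbsk fjc igbyg kbg ccltz rxm vpfv ybfze
Hunk 2: at line 2 remove [fjc] add [vktp,nncxg,kgzj] -> 12 lines: vqgfs untbp tkbsk vktp nncxg kgzj igbyg kbg ccltz rxm vpfv ybfze
Hunk 3: at line 7 remove [kbg,ccltz,rxm] add [gkk] -> 10 lines: vqgfs untbp tkbsk vktp nncxg kgzj igbyg gkk vpfv ybfze
Hunk 4: at line 3 remove [nncxg,kgzj] add [dqk,tcb,besoi] -> 11 lines: vqgfs untbp tkbsk vktp dqk tcb besoi igbyg gkk vpfv ybfze
Hunk 5: at line 7 remove [igbyg,gkk,vpfv] add [uts,qadca] -> 10 lines: vqgfs untbp tkbsk vktp dqk tcb besoi uts qadca ybfze
Hunk 6: at line 3 remove [vktp,dqk] add [lxrlj,sicd] -> 10 lines: vqgfs untbp tkbsk lxrlj sicd tcb besoi uts qadca ybfze
Final line count: 10

Answer: 10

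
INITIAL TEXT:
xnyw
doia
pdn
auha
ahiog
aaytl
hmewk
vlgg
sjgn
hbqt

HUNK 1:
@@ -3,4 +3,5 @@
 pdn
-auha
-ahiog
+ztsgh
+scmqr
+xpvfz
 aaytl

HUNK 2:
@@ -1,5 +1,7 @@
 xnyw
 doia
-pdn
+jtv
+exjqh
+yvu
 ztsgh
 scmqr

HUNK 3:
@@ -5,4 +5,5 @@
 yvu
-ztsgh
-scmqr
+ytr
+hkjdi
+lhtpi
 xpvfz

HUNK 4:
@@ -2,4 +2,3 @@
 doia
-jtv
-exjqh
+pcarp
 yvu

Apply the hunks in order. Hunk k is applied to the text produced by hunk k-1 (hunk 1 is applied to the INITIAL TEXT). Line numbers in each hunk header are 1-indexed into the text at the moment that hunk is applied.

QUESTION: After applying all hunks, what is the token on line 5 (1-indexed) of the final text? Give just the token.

Hunk 1: at line 3 remove [auha,ahiog] add [ztsgh,scmqr,xpvfz] -> 11 lines: xnyw doia pdn ztsgh scmqr xpvfz aaytl hmewk vlgg sjgn hbqt
Hunk 2: at line 1 remove [pdn] add [jtv,exjqh,yvu] -> 13 lines: xnyw doia jtv exjqh yvu ztsgh scmqr xpvfz aaytl hmewk vlgg sjgn hbqt
Hunk 3: at line 5 remove [ztsgh,scmqr] add [ytr,hkjdi,lhtpi] -> 14 lines: xnyw doia jtv exjqh yvu ytr hkjdi lhtpi xpvfz aaytl hmewk vlgg sjgn hbqt
Hunk 4: at line 2 remove [jtv,exjqh] add [pcarp] -> 13 lines: xnyw doia pcarp yvu ytr hkjdi lhtpi xpvfz aaytl hmewk vlgg sjgn hbqt
Final line 5: ytr

Answer: ytr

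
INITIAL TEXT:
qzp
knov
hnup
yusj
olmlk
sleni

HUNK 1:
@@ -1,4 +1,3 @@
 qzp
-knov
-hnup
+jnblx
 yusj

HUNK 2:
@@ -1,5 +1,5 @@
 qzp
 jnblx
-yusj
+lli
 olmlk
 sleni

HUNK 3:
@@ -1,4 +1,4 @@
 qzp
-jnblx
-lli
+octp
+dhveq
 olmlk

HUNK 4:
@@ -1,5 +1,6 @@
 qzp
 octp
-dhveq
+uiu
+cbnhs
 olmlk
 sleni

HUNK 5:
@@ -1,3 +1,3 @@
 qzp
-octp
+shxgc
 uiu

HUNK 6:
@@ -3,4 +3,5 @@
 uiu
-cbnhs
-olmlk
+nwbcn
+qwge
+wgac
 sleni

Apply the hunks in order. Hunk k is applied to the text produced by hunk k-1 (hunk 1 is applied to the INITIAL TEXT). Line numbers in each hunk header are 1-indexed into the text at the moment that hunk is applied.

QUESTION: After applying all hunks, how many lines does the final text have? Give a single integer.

Answer: 7

Derivation:
Hunk 1: at line 1 remove [knov,hnup] add [jnblx] -> 5 lines: qzp jnblx yusj olmlk sleni
Hunk 2: at line 1 remove [yusj] add [lli] -> 5 lines: qzp jnblx lli olmlk sleni
Hunk 3: at line 1 remove [jnblx,lli] add [octp,dhveq] -> 5 lines: qzp octp dhveq olmlk sleni
Hunk 4: at line 1 remove [dhveq] add [uiu,cbnhs] -> 6 lines: qzp octp uiu cbnhs olmlk sleni
Hunk 5: at line 1 remove [octp] add [shxgc] -> 6 lines: qzp shxgc uiu cbnhs olmlk sleni
Hunk 6: at line 3 remove [cbnhs,olmlk] add [nwbcn,qwge,wgac] -> 7 lines: qzp shxgc uiu nwbcn qwge wgac sleni
Final line count: 7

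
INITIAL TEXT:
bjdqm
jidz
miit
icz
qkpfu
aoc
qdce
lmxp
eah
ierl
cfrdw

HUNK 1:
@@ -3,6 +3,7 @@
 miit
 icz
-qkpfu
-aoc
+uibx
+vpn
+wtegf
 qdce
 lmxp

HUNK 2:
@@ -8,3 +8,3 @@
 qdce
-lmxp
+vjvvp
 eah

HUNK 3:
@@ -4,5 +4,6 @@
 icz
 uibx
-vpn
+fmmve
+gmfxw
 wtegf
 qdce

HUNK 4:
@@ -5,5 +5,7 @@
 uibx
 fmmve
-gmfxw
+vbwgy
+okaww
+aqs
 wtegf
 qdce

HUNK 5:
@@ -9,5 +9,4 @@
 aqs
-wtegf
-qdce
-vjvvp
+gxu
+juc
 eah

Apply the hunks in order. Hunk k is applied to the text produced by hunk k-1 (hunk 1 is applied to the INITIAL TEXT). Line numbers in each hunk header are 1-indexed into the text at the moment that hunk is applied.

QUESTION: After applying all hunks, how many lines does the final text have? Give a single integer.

Hunk 1: at line 3 remove [qkpfu,aoc] add [uibx,vpn,wtegf] -> 12 lines: bjdqm jidz miit icz uibx vpn wtegf qdce lmxp eah ierl cfrdw
Hunk 2: at line 8 remove [lmxp] add [vjvvp] -> 12 lines: bjdqm jidz miit icz uibx vpn wtegf qdce vjvvp eah ierl cfrdw
Hunk 3: at line 4 remove [vpn] add [fmmve,gmfxw] -> 13 lines: bjdqm jidz miit icz uibx fmmve gmfxw wtegf qdce vjvvp eah ierl cfrdw
Hunk 4: at line 5 remove [gmfxw] add [vbwgy,okaww,aqs] -> 15 lines: bjdqm jidz miit icz uibx fmmve vbwgy okaww aqs wtegf qdce vjvvp eah ierl cfrdw
Hunk 5: at line 9 remove [wtegf,qdce,vjvvp] add [gxu,juc] -> 14 lines: bjdqm jidz miit icz uibx fmmve vbwgy okaww aqs gxu juc eah ierl cfrdw
Final line count: 14

Answer: 14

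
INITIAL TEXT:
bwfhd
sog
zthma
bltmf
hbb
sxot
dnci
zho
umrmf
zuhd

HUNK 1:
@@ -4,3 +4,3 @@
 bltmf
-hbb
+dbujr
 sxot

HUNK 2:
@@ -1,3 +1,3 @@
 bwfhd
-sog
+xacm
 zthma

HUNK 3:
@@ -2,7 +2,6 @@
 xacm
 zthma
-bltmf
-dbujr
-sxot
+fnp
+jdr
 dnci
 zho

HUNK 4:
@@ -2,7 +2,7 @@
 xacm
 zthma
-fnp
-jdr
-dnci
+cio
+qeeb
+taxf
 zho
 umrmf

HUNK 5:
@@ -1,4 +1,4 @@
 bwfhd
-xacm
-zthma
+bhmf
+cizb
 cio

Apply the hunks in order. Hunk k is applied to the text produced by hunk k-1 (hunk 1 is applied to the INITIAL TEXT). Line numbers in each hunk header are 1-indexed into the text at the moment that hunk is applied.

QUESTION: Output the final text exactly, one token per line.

Answer: bwfhd
bhmf
cizb
cio
qeeb
taxf
zho
umrmf
zuhd

Derivation:
Hunk 1: at line 4 remove [hbb] add [dbujr] -> 10 lines: bwfhd sog zthma bltmf dbujr sxot dnci zho umrmf zuhd
Hunk 2: at line 1 remove [sog] add [xacm] -> 10 lines: bwfhd xacm zthma bltmf dbujr sxot dnci zho umrmf zuhd
Hunk 3: at line 2 remove [bltmf,dbujr,sxot] add [fnp,jdr] -> 9 lines: bwfhd xacm zthma fnp jdr dnci zho umrmf zuhd
Hunk 4: at line 2 remove [fnp,jdr,dnci] add [cio,qeeb,taxf] -> 9 lines: bwfhd xacm zthma cio qeeb taxf zho umrmf zuhd
Hunk 5: at line 1 remove [xacm,zthma] add [bhmf,cizb] -> 9 lines: bwfhd bhmf cizb cio qeeb taxf zho umrmf zuhd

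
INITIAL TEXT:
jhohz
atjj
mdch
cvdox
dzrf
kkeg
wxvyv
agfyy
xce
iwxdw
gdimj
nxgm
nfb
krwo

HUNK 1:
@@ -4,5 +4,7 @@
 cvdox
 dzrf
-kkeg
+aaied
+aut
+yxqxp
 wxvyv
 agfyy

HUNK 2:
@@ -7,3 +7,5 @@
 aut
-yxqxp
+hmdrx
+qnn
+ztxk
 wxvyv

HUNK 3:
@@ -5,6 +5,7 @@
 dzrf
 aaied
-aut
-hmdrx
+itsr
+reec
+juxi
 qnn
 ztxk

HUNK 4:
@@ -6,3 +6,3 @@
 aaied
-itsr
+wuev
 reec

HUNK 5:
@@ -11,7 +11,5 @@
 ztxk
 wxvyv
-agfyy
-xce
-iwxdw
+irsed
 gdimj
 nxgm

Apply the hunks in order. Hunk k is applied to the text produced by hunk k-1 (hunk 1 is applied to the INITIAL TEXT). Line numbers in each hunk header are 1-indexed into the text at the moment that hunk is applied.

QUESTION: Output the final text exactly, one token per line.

Hunk 1: at line 4 remove [kkeg] add [aaied,aut,yxqxp] -> 16 lines: jhohz atjj mdch cvdox dzrf aaied aut yxqxp wxvyv agfyy xce iwxdw gdimj nxgm nfb krwo
Hunk 2: at line 7 remove [yxqxp] add [hmdrx,qnn,ztxk] -> 18 lines: jhohz atjj mdch cvdox dzrf aaied aut hmdrx qnn ztxk wxvyv agfyy xce iwxdw gdimj nxgm nfb krwo
Hunk 3: at line 5 remove [aut,hmdrx] add [itsr,reec,juxi] -> 19 lines: jhohz atjj mdch cvdox dzrf aaied itsr reec juxi qnn ztxk wxvyv agfyy xce iwxdw gdimj nxgm nfb krwo
Hunk 4: at line 6 remove [itsr] add [wuev] -> 19 lines: jhohz atjj mdch cvdox dzrf aaied wuev reec juxi qnn ztxk wxvyv agfyy xce iwxdw gdimj nxgm nfb krwo
Hunk 5: at line 11 remove [agfyy,xce,iwxdw] add [irsed] -> 17 lines: jhohz atjj mdch cvdox dzrf aaied wuev reec juxi qnn ztxk wxvyv irsed gdimj nxgm nfb krwo

Answer: jhohz
atjj
mdch
cvdox
dzrf
aaied
wuev
reec
juxi
qnn
ztxk
wxvyv
irsed
gdimj
nxgm
nfb
krwo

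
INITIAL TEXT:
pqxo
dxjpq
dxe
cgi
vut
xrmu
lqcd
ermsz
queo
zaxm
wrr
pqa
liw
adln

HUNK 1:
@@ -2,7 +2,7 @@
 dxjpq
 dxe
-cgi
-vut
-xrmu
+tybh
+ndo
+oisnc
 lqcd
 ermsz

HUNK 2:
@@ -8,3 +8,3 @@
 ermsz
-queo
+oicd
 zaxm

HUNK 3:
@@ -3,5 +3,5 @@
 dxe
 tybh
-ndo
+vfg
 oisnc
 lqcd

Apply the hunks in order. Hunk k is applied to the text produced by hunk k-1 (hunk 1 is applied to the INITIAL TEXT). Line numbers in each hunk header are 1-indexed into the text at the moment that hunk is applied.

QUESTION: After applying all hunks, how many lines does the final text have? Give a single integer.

Answer: 14

Derivation:
Hunk 1: at line 2 remove [cgi,vut,xrmu] add [tybh,ndo,oisnc] -> 14 lines: pqxo dxjpq dxe tybh ndo oisnc lqcd ermsz queo zaxm wrr pqa liw adln
Hunk 2: at line 8 remove [queo] add [oicd] -> 14 lines: pqxo dxjpq dxe tybh ndo oisnc lqcd ermsz oicd zaxm wrr pqa liw adln
Hunk 3: at line 3 remove [ndo] add [vfg] -> 14 lines: pqxo dxjpq dxe tybh vfg oisnc lqcd ermsz oicd zaxm wrr pqa liw adln
Final line count: 14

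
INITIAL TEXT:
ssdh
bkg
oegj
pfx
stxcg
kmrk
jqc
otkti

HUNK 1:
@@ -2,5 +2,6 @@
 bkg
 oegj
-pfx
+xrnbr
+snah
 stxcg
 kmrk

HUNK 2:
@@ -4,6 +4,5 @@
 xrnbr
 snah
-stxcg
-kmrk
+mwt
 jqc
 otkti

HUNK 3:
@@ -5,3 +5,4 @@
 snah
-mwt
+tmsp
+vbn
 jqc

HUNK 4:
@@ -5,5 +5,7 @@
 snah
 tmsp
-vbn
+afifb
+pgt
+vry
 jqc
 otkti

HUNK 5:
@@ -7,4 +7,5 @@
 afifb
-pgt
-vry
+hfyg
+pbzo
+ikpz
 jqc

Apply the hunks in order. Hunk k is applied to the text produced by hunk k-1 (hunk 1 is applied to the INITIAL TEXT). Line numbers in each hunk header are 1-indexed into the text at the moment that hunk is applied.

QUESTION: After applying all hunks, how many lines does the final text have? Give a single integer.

Hunk 1: at line 2 remove [pfx] add [xrnbr,snah] -> 9 lines: ssdh bkg oegj xrnbr snah stxcg kmrk jqc otkti
Hunk 2: at line 4 remove [stxcg,kmrk] add [mwt] -> 8 lines: ssdh bkg oegj xrnbr snah mwt jqc otkti
Hunk 3: at line 5 remove [mwt] add [tmsp,vbn] -> 9 lines: ssdh bkg oegj xrnbr snah tmsp vbn jqc otkti
Hunk 4: at line 5 remove [vbn] add [afifb,pgt,vry] -> 11 lines: ssdh bkg oegj xrnbr snah tmsp afifb pgt vry jqc otkti
Hunk 5: at line 7 remove [pgt,vry] add [hfyg,pbzo,ikpz] -> 12 lines: ssdh bkg oegj xrnbr snah tmsp afifb hfyg pbzo ikpz jqc otkti
Final line count: 12

Answer: 12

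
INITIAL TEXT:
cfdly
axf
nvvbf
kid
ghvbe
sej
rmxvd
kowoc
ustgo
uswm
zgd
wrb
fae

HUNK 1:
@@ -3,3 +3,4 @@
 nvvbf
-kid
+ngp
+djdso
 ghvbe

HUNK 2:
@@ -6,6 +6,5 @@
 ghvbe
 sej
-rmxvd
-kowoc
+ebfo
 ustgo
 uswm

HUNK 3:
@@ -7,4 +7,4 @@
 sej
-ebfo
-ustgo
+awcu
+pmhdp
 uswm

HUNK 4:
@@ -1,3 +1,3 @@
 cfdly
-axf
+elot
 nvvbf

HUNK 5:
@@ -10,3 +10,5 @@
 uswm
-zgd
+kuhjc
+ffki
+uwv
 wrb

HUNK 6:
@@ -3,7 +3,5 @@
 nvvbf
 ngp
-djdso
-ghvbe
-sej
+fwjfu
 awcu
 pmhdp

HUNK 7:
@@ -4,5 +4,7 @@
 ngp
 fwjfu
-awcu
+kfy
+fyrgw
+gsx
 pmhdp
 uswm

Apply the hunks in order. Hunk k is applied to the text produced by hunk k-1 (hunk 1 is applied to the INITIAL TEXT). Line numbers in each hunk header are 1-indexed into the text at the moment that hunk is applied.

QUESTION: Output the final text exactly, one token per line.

Answer: cfdly
elot
nvvbf
ngp
fwjfu
kfy
fyrgw
gsx
pmhdp
uswm
kuhjc
ffki
uwv
wrb
fae

Derivation:
Hunk 1: at line 3 remove [kid] add [ngp,djdso] -> 14 lines: cfdly axf nvvbf ngp djdso ghvbe sej rmxvd kowoc ustgo uswm zgd wrb fae
Hunk 2: at line 6 remove [rmxvd,kowoc] add [ebfo] -> 13 lines: cfdly axf nvvbf ngp djdso ghvbe sej ebfo ustgo uswm zgd wrb fae
Hunk 3: at line 7 remove [ebfo,ustgo] add [awcu,pmhdp] -> 13 lines: cfdly axf nvvbf ngp djdso ghvbe sej awcu pmhdp uswm zgd wrb fae
Hunk 4: at line 1 remove [axf] add [elot] -> 13 lines: cfdly elot nvvbf ngp djdso ghvbe sej awcu pmhdp uswm zgd wrb fae
Hunk 5: at line 10 remove [zgd] add [kuhjc,ffki,uwv] -> 15 lines: cfdly elot nvvbf ngp djdso ghvbe sej awcu pmhdp uswm kuhjc ffki uwv wrb fae
Hunk 6: at line 3 remove [djdso,ghvbe,sej] add [fwjfu] -> 13 lines: cfdly elot nvvbf ngp fwjfu awcu pmhdp uswm kuhjc ffki uwv wrb fae
Hunk 7: at line 4 remove [awcu] add [kfy,fyrgw,gsx] -> 15 lines: cfdly elot nvvbf ngp fwjfu kfy fyrgw gsx pmhdp uswm kuhjc ffki uwv wrb fae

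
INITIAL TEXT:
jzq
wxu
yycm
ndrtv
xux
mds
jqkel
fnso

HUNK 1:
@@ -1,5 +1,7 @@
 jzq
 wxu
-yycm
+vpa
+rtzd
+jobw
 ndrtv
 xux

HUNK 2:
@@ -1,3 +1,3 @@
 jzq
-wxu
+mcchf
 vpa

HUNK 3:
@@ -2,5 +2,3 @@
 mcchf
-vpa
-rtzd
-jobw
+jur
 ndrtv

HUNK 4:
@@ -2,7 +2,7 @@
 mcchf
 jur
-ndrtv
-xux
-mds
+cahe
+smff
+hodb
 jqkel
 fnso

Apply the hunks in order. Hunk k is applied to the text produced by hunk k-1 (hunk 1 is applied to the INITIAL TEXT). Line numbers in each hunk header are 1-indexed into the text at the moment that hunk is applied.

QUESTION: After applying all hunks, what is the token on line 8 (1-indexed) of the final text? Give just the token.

Answer: fnso

Derivation:
Hunk 1: at line 1 remove [yycm] add [vpa,rtzd,jobw] -> 10 lines: jzq wxu vpa rtzd jobw ndrtv xux mds jqkel fnso
Hunk 2: at line 1 remove [wxu] add [mcchf] -> 10 lines: jzq mcchf vpa rtzd jobw ndrtv xux mds jqkel fnso
Hunk 3: at line 2 remove [vpa,rtzd,jobw] add [jur] -> 8 lines: jzq mcchf jur ndrtv xux mds jqkel fnso
Hunk 4: at line 2 remove [ndrtv,xux,mds] add [cahe,smff,hodb] -> 8 lines: jzq mcchf jur cahe smff hodb jqkel fnso
Final line 8: fnso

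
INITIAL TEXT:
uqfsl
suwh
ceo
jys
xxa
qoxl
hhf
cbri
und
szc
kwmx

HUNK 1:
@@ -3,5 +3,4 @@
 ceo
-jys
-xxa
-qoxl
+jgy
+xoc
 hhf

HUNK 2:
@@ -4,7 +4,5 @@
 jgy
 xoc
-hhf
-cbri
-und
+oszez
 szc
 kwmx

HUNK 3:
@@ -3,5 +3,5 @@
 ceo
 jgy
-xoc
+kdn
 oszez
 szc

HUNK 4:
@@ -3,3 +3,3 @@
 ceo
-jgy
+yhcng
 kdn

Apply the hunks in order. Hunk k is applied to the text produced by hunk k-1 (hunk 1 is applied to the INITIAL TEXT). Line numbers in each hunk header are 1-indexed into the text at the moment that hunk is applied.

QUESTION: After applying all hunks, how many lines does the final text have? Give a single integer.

Answer: 8

Derivation:
Hunk 1: at line 3 remove [jys,xxa,qoxl] add [jgy,xoc] -> 10 lines: uqfsl suwh ceo jgy xoc hhf cbri und szc kwmx
Hunk 2: at line 4 remove [hhf,cbri,und] add [oszez] -> 8 lines: uqfsl suwh ceo jgy xoc oszez szc kwmx
Hunk 3: at line 3 remove [xoc] add [kdn] -> 8 lines: uqfsl suwh ceo jgy kdn oszez szc kwmx
Hunk 4: at line 3 remove [jgy] add [yhcng] -> 8 lines: uqfsl suwh ceo yhcng kdn oszez szc kwmx
Final line count: 8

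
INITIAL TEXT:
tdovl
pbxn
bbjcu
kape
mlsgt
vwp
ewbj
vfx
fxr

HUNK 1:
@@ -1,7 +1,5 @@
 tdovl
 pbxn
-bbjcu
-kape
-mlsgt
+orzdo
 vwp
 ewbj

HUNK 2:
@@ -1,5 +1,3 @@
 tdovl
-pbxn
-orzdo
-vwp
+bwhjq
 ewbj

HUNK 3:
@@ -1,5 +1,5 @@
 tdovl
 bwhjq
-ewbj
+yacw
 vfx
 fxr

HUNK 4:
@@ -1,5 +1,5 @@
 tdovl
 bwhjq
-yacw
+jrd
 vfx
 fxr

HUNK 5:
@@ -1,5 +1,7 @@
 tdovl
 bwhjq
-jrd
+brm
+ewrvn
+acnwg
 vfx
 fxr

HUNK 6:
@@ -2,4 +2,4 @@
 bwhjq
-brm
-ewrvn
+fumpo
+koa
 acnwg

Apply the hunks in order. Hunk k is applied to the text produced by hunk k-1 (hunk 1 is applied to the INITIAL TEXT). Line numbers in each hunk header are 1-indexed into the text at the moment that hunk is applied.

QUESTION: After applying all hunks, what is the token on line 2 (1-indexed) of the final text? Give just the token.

Answer: bwhjq

Derivation:
Hunk 1: at line 1 remove [bbjcu,kape,mlsgt] add [orzdo] -> 7 lines: tdovl pbxn orzdo vwp ewbj vfx fxr
Hunk 2: at line 1 remove [pbxn,orzdo,vwp] add [bwhjq] -> 5 lines: tdovl bwhjq ewbj vfx fxr
Hunk 3: at line 1 remove [ewbj] add [yacw] -> 5 lines: tdovl bwhjq yacw vfx fxr
Hunk 4: at line 1 remove [yacw] add [jrd] -> 5 lines: tdovl bwhjq jrd vfx fxr
Hunk 5: at line 1 remove [jrd] add [brm,ewrvn,acnwg] -> 7 lines: tdovl bwhjq brm ewrvn acnwg vfx fxr
Hunk 6: at line 2 remove [brm,ewrvn] add [fumpo,koa] -> 7 lines: tdovl bwhjq fumpo koa acnwg vfx fxr
Final line 2: bwhjq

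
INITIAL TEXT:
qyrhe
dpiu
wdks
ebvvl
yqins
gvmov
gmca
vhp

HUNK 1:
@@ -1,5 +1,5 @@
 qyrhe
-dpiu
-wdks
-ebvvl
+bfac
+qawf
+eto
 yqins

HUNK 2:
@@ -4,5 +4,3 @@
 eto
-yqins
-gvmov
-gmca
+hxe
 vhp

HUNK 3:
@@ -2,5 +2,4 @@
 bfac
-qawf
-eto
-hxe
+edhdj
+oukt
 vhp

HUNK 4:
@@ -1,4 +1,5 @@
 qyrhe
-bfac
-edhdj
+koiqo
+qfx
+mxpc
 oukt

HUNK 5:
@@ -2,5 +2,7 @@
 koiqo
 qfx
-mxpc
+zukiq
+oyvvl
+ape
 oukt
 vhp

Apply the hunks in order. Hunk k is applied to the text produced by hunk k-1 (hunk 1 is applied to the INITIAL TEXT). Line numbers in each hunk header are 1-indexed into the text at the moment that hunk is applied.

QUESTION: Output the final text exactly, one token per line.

Hunk 1: at line 1 remove [dpiu,wdks,ebvvl] add [bfac,qawf,eto] -> 8 lines: qyrhe bfac qawf eto yqins gvmov gmca vhp
Hunk 2: at line 4 remove [yqins,gvmov,gmca] add [hxe] -> 6 lines: qyrhe bfac qawf eto hxe vhp
Hunk 3: at line 2 remove [qawf,eto,hxe] add [edhdj,oukt] -> 5 lines: qyrhe bfac edhdj oukt vhp
Hunk 4: at line 1 remove [bfac,edhdj] add [koiqo,qfx,mxpc] -> 6 lines: qyrhe koiqo qfx mxpc oukt vhp
Hunk 5: at line 2 remove [mxpc] add [zukiq,oyvvl,ape] -> 8 lines: qyrhe koiqo qfx zukiq oyvvl ape oukt vhp

Answer: qyrhe
koiqo
qfx
zukiq
oyvvl
ape
oukt
vhp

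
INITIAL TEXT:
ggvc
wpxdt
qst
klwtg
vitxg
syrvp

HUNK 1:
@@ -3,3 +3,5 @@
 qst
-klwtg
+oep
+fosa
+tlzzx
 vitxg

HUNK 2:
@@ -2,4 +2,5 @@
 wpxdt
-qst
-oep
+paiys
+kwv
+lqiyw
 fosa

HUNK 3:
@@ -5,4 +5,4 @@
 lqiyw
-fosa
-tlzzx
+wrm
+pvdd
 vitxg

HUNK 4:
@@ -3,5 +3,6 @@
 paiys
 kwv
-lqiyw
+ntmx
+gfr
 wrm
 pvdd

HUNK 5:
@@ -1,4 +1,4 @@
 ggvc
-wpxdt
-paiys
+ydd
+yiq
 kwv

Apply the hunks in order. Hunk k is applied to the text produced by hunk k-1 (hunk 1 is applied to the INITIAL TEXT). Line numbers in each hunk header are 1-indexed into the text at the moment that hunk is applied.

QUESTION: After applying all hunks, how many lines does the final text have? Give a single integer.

Answer: 10

Derivation:
Hunk 1: at line 3 remove [klwtg] add [oep,fosa,tlzzx] -> 8 lines: ggvc wpxdt qst oep fosa tlzzx vitxg syrvp
Hunk 2: at line 2 remove [qst,oep] add [paiys,kwv,lqiyw] -> 9 lines: ggvc wpxdt paiys kwv lqiyw fosa tlzzx vitxg syrvp
Hunk 3: at line 5 remove [fosa,tlzzx] add [wrm,pvdd] -> 9 lines: ggvc wpxdt paiys kwv lqiyw wrm pvdd vitxg syrvp
Hunk 4: at line 3 remove [lqiyw] add [ntmx,gfr] -> 10 lines: ggvc wpxdt paiys kwv ntmx gfr wrm pvdd vitxg syrvp
Hunk 5: at line 1 remove [wpxdt,paiys] add [ydd,yiq] -> 10 lines: ggvc ydd yiq kwv ntmx gfr wrm pvdd vitxg syrvp
Final line count: 10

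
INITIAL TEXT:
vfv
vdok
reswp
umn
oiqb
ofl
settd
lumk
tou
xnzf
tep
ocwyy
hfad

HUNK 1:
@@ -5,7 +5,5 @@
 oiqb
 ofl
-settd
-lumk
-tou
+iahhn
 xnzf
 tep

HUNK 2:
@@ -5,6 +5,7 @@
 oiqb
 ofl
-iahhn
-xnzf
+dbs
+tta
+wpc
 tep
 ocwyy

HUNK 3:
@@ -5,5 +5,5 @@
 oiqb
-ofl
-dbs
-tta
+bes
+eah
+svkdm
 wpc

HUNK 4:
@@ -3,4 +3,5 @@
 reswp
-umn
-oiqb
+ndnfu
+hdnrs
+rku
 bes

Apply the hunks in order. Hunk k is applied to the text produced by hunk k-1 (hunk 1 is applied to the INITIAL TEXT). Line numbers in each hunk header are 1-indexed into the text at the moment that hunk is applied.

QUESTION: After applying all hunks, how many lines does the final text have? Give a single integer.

Answer: 13

Derivation:
Hunk 1: at line 5 remove [settd,lumk,tou] add [iahhn] -> 11 lines: vfv vdok reswp umn oiqb ofl iahhn xnzf tep ocwyy hfad
Hunk 2: at line 5 remove [iahhn,xnzf] add [dbs,tta,wpc] -> 12 lines: vfv vdok reswp umn oiqb ofl dbs tta wpc tep ocwyy hfad
Hunk 3: at line 5 remove [ofl,dbs,tta] add [bes,eah,svkdm] -> 12 lines: vfv vdok reswp umn oiqb bes eah svkdm wpc tep ocwyy hfad
Hunk 4: at line 3 remove [umn,oiqb] add [ndnfu,hdnrs,rku] -> 13 lines: vfv vdok reswp ndnfu hdnrs rku bes eah svkdm wpc tep ocwyy hfad
Final line count: 13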